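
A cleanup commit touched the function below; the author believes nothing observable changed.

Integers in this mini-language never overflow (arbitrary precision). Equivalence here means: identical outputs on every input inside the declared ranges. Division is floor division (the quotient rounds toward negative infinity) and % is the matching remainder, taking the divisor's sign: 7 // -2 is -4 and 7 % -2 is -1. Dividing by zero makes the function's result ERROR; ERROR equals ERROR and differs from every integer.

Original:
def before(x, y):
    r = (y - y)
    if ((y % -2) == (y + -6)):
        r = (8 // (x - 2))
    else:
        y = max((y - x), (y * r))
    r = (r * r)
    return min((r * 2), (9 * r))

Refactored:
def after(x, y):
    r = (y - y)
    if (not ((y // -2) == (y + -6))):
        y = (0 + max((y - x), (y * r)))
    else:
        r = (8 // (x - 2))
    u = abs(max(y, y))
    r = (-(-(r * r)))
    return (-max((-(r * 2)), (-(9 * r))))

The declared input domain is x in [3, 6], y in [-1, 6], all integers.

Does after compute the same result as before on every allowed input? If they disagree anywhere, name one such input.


Run the pair on x=3, y=4.
before: r=0, then ((y % -2) == (y + -6)) is false, then y=1, then r=0, then returns 0
after: r=0, then (not ((y // -2) == (y + -6))) is false, then r=8, then u=4, then r=64, then returns 128
0 and 128 differ, so these are not the same function on this domain.
verdict: not equivalent; witness: x=3, y=4


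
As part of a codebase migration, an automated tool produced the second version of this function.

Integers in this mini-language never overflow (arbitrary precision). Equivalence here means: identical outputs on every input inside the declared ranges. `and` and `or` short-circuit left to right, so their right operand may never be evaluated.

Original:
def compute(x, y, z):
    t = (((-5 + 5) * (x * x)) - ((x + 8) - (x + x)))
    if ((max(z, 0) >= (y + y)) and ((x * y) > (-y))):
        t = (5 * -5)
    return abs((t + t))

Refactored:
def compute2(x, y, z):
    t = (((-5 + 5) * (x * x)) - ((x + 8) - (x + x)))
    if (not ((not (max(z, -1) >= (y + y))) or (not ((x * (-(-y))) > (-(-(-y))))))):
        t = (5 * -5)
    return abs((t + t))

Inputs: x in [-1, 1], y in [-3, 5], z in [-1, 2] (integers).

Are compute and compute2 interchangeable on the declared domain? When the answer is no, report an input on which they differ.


Equivalent. Although `0` became `-1`, no input in the stated domain can expose it.
Sweeping the whole domain (108 inputs) finds no disagreement.
Spot check at x=0, y=2, z=1 — compute: t = -8; ((max(z, 0) >= (y + y)) and ((x * y) > (-y))) -> false; return 16. compute2: t = -8; (not ((not (max(z, -1) >= (y + y))) or (not ((x * (-(-y))) > (-(-(-y))))))) -> false; return 16. Both give 16.
verdict: equivalent


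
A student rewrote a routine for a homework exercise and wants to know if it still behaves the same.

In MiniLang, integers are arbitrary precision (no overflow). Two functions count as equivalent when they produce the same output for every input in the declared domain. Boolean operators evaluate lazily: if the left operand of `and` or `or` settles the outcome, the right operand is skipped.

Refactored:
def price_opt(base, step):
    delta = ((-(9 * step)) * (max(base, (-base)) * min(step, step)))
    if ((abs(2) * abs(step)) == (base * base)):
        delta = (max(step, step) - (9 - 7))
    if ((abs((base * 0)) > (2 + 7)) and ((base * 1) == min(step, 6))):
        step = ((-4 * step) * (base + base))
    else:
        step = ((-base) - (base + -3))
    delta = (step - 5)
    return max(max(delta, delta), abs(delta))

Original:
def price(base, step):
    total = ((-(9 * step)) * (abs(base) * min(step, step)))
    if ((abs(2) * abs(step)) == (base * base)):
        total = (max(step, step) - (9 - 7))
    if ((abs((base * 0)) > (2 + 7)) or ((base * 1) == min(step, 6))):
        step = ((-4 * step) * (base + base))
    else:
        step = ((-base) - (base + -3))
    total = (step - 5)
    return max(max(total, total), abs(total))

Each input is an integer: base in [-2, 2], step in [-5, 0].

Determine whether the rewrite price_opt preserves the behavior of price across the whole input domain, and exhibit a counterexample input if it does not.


Take base=-2, step=-2.
price: total=-72, then ((abs(2) * abs(step)) == (base * base)) is true, then total=-4, then ((abs((base * 0)) > (2 + 7)) or ((base * 1) == min(step, 6))) is true, then step=-32, then total=-37, then returns 37
price_opt: delta=-72, then ((abs(2) * abs(step)) == (base * base)) is true, then delta=-4, then ((abs((base * 0)) > (2 + 7)) and ((base * 1) == min(step, 6))) is false, then step=7, then delta=2, then returns 2
37 and 2 differ, so these are not the same function on this domain.
verdict: not equivalent; witness: base=-2, step=-2


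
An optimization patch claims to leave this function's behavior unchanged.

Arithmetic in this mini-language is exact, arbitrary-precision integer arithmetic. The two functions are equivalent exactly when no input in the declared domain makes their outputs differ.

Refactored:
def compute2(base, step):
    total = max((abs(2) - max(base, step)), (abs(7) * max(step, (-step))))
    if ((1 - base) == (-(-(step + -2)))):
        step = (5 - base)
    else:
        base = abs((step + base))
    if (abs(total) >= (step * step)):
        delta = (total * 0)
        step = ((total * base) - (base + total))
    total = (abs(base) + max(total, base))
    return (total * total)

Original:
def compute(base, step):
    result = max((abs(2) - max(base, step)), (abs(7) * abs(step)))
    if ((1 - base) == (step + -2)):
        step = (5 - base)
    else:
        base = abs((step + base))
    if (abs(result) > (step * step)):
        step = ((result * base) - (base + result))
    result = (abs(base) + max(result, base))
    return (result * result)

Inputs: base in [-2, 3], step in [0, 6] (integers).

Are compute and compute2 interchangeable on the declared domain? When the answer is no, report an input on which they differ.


Equivalent. One difference looks behavioral, but it never changes the outcome for any declared input.
Every one of the 42 inputs gives matching results.
One worked example (base=-2, step=1) — compute: result=7, then ((1 - base) == (step + -2)) is false, then base=1, then (abs(result) > (step * step)) is true, then step=-1, then result=8, then returns 64; compute2: total=7, then ((1 - base) == (-(-(step + -2)))) is false, then base=1, then (abs(total) >= (step * step)) is true, then delta=0, then step=-1, then total=8, then returns 64; agreement on 64.
verdict: equivalent


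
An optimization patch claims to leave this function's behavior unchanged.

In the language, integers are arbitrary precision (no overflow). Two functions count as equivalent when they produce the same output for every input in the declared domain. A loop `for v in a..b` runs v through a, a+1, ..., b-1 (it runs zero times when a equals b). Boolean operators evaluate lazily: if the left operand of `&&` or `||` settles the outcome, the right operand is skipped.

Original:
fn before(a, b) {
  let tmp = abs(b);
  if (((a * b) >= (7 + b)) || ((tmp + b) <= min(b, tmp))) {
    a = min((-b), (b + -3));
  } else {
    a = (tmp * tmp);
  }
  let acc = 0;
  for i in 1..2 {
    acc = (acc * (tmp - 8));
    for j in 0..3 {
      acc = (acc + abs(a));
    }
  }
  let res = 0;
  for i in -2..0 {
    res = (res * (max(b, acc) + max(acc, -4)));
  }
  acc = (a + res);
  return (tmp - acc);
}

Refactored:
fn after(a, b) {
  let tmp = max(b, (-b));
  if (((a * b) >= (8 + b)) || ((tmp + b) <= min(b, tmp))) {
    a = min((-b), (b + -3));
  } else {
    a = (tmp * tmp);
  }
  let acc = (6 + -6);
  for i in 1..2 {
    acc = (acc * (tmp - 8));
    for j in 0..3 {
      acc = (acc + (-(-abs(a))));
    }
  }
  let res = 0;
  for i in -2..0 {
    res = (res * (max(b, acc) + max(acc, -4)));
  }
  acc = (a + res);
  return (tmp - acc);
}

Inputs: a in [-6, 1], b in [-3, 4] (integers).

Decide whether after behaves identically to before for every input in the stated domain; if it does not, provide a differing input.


On input a=-6, b=-1, before returns 5 while after returns 0.
verdict: not equivalent; witness: a=-6, b=-1


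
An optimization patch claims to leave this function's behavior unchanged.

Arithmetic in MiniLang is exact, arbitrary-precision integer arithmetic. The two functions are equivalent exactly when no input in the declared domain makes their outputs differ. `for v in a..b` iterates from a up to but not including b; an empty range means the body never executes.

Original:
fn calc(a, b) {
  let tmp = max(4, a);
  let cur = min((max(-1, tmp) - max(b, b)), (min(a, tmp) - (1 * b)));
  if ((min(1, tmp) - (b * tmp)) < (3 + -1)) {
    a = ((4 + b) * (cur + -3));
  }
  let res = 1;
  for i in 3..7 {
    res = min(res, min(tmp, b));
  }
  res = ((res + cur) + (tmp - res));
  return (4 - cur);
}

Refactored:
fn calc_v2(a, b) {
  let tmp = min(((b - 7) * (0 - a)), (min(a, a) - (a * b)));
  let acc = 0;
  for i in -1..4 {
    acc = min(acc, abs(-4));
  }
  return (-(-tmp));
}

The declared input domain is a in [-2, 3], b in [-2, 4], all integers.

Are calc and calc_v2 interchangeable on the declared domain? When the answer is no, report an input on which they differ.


Not equivalent: a=-2, b=-2 separates them (4 vs -18).
calc: tmp becomes 4; next cur becomes 0; next ((min(1, tmp) - (b * tmp)) < (3 + -1)) evaluates to false; next res becomes 1; next at i=3:; next res becomes -2; next at i=4:; next res becomes -2; next at i=5:; next res becomes -2; next at i=6:; next res becomes -2; next res becomes 4; next final value 4
calc_v2: tmp becomes -18; next acc becomes 0; next at i=-1:; next acc becomes 0; next at i=0:; next acc becomes 0; next at i=1:; next acc becomes 0; next at i=2:; next acc becomes 0; next at i=3:; next acc becomes 0; next final value -18
verdict: not equivalent; witness: a=-2, b=-2


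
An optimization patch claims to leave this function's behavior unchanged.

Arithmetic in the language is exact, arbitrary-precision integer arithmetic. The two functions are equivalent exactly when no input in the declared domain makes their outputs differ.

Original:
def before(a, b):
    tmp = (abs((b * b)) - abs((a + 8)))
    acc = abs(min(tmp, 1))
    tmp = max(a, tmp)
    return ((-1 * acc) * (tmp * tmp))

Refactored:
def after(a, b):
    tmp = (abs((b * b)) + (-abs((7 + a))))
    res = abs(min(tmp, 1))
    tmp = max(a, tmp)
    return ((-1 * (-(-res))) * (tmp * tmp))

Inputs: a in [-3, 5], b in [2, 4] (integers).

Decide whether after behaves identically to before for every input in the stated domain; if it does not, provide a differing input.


Run the pair on a=-3, b=2.
before: tmp becomes -1; next acc becomes 1; next tmp becomes -1; next final value -1
after: tmp becomes 0; next res becomes 0; next tmp becomes 0; next final value 0
-1 vs 0 — the two versions disagree here.
verdict: not equivalent; witness: a=-3, b=2


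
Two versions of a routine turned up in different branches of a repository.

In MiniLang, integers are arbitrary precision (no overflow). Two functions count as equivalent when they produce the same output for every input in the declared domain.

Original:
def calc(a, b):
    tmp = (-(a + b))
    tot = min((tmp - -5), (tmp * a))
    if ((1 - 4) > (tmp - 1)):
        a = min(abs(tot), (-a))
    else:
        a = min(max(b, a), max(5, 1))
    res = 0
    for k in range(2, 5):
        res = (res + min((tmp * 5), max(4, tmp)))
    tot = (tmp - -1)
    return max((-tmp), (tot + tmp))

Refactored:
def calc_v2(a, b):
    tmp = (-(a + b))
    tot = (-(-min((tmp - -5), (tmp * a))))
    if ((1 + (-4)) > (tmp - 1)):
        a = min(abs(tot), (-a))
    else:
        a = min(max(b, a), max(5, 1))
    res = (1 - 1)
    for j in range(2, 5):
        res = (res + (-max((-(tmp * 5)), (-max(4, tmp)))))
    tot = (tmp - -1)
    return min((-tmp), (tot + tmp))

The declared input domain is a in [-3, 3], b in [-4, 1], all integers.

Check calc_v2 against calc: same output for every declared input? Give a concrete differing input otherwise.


Evaluate both at a=-3, b=-4.
calc: tmp=7, then tot=-21, then ((1 - 4) > (tmp - 1)) is false, then a=-3, then res=0, then (k=2), then res=7, then (k=3), then res=14, then (k=4), then res=21, then tot=8, then returns 15
calc_v2: tmp=7, then tot=-21, then ((1 + (-4)) > (tmp - 1)) is false, then a=-3, then res=0, then (j=2), then res=7, then (j=3), then res=14, then (j=4), then res=21, then tot=8, then returns -7
15 != -7, so the rewrite changes behavior.
verdict: not equivalent; witness: a=-3, b=-4


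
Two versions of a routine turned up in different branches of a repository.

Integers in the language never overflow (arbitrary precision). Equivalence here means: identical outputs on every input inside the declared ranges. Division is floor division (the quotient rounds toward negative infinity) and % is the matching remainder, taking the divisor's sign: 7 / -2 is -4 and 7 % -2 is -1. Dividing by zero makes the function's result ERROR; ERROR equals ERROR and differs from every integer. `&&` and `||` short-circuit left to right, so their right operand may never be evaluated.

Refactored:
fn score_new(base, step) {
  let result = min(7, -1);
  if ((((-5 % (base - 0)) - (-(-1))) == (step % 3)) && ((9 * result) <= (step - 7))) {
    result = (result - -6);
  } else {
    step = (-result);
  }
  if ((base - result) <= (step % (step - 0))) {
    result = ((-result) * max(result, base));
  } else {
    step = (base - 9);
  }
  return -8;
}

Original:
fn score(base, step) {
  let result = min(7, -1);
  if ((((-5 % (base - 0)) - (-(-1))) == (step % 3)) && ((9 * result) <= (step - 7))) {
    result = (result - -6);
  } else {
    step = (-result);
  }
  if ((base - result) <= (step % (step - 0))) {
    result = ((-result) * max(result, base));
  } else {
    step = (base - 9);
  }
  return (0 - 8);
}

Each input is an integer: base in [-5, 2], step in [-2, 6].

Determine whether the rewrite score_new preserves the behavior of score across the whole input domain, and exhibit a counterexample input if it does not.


Side by side, the visible changes include: constant usage differs; arithmetic usage differs.
One worked example (base=-1, step=3) — score: result=-1, then ((((-5 % (base - 0)) - (-(-1))) == (step % 3)) && ((9 * result) <= (step - 7))) is false, then step=1, then ((base - result) <= (step % (step - 0))) is true, then result=-1, then returns -8; score_new: result=-1, then ((((-5 % (base - 0)) - (-(-1))) == (step % 3)) && ((9 * result) <= (step - 7))) is false, then step=1, then ((base - result) <= (step % (step - 0))) is true, then result=-1, then returns -8; agreement on -8.
Sweeping the whole domain (72 inputs) finds no disagreement.
verdict: equivalent


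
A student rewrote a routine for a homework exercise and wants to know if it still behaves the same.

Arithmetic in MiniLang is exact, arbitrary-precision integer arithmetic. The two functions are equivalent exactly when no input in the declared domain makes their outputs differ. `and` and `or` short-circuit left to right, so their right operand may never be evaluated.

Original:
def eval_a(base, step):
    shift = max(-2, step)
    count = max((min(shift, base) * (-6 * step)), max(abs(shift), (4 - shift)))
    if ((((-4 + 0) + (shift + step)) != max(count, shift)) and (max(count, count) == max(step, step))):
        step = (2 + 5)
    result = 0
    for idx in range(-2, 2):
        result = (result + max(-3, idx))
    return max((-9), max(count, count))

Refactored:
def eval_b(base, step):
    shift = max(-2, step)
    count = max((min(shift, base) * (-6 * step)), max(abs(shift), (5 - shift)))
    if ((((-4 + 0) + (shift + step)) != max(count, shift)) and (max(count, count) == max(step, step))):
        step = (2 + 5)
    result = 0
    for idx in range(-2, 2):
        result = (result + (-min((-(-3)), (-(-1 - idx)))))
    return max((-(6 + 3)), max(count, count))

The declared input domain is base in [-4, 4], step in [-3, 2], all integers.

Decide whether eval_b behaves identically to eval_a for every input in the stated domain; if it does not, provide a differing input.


On input base=-4, step=-3, eval_a returns 6 while eval_b returns 7.
verdict: not equivalent; witness: base=-4, step=-3


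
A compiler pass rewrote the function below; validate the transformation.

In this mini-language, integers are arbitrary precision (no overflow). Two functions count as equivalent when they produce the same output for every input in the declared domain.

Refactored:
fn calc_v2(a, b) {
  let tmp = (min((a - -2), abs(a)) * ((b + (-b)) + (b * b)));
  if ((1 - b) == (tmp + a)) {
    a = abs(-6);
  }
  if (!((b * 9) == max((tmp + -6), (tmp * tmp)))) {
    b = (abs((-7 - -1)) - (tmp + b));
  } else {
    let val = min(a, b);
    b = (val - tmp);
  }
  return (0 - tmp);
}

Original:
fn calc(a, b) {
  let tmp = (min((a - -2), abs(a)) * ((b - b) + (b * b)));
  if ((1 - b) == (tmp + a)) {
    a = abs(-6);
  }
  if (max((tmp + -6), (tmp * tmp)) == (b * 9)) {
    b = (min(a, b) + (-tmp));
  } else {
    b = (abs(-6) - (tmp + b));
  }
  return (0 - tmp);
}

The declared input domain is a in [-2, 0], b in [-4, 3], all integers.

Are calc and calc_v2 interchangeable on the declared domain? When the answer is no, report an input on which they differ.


Behavior is preserved: although boolean connective usage differs, constant usage differs, arithmetic usage differs, local variable names differ, statement counts differ, the outputs never diverge.
One worked example (a=-1, b=0) — calc: tmp = 0; ((1 - b) == (tmp + a)) -> false; (max((tmp + -6), (tmp * tmp)) == (b * 9)) -> true; b = -1; return 0; calc_v2: tmp = 0; ((1 - b) == (tmp + a)) -> false; (!((b * 9) == max((tmp + -6), (tmp * tmp)))) -> false; val = -1; b = -1; return 0; agreement on 0.
Every one of the 24 inputs gives matching results.
verdict: equivalent


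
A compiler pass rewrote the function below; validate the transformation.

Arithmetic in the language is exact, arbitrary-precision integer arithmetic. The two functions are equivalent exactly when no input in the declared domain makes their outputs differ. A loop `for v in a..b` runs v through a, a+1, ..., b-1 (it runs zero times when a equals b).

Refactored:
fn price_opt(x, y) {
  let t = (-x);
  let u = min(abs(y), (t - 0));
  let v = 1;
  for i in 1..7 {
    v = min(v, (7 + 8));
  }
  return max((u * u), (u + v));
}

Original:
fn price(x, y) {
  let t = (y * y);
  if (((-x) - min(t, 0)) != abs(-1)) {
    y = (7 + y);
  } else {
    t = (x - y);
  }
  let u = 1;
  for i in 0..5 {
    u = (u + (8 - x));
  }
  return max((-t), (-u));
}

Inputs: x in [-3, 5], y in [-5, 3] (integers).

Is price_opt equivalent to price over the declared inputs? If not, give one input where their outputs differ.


Take x=-3, y=-5.
price: t = 25; (((-x) - min(t, 0)) != abs(-1)) -> true; y = 2; u = 1; [i=0]; u = 12; [i=1]; u = 23; [i=2]; u = 34; [i=3]; u = 45; [i=4]; u = 56; return -25
price_opt: t = 3; u = 3; v = 1; [i=1]; v = 1; [i=2]; v = 1; [i=3]; v = 1; [i=4]; v = 1; [i=5]; v = 1; [i=6]; v = 1; return 9
-25 vs 9 — the two versions disagree here.
verdict: not equivalent; witness: x=-3, y=-5


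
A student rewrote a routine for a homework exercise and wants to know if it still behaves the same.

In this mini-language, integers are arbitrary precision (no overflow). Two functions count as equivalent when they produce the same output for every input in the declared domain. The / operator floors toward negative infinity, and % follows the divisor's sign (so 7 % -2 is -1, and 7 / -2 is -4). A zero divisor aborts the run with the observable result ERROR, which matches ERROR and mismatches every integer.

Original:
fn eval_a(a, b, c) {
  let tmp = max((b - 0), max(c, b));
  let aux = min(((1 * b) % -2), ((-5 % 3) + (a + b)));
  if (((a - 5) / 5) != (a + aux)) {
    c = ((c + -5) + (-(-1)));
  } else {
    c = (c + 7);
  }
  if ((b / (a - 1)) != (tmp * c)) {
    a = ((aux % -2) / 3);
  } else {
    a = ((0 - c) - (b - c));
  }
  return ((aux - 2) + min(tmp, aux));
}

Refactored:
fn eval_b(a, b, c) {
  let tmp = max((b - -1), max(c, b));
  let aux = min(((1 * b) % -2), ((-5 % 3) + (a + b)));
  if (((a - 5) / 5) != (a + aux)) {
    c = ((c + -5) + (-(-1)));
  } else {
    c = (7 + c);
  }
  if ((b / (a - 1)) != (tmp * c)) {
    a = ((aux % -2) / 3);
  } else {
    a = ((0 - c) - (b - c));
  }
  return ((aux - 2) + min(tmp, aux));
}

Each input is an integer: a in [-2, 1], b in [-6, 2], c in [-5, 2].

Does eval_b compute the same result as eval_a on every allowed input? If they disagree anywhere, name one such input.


These are not equivalent — on a=0, b=-5, c=-5 the outputs split (-11 vs -10).
eval_a: tmp := -5 | aux := -4 | (((a - 5) / 5) != (a + aux)): true | c := -9 | ((b / (a - 1)) != (tmp * c)): true | a := 0 | result -11
eval_b: tmp := -4 | aux := -4 | (((a - 5) / 5) != (a + aux)): true | c := -9 | ((b / (a - 1)) != (tmp * c)): true | a := 0 | result -10
verdict: not equivalent; witness: a=0, b=-5, c=-5


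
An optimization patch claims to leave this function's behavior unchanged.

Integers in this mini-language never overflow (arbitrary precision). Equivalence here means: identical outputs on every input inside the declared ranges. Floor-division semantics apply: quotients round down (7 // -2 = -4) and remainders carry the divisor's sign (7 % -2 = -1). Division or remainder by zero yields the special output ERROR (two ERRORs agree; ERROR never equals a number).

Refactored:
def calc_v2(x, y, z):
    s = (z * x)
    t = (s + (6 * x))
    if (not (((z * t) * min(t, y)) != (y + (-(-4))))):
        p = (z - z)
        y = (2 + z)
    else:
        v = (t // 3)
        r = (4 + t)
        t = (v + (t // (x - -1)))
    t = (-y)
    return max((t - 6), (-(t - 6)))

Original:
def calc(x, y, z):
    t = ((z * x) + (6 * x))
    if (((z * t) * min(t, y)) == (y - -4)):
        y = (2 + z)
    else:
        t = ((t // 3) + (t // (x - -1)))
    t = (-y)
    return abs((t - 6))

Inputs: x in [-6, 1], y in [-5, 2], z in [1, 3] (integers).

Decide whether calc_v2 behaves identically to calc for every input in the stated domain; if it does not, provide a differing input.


The two versions differ — the changes include min/max/abs usage differs, and comparison usage differs, and arithmetic usage differs, and constant usage differs, and boolean connective usage differs, and statement counts differ, and local variable names differ.
One worked example (x=-3, y=1, z=3) — calc: t = -27; (((z * t) * min(t, y)) == (y - -4)) -> false; t = 4; t = -1; return 7; calc_v2: s = -9; t = -27; (not (((z * t) * min(t, y)) != (y + (-(-4))))) -> false; v = -9; r = -23; t = 4; t = -1; return 7; agreement on 7.
Every one of the 192 inputs gives matching results.
verdict: equivalent


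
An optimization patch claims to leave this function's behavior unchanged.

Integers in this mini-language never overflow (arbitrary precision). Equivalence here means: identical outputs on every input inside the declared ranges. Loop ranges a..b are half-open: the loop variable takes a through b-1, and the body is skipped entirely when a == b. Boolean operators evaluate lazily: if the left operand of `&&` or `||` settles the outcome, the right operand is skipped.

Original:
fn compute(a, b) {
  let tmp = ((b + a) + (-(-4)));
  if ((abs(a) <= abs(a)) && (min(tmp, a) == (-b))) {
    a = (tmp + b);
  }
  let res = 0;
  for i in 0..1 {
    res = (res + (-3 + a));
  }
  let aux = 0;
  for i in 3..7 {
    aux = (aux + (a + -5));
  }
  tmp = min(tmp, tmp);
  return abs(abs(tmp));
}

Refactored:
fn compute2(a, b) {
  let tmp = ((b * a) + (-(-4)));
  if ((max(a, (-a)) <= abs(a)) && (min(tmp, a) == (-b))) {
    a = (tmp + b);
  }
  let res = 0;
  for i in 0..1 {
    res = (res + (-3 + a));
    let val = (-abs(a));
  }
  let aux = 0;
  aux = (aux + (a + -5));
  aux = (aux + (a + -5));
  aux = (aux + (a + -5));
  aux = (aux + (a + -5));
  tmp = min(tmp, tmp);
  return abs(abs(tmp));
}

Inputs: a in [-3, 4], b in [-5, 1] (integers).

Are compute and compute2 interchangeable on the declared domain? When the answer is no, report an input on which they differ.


Consider the input a=-3, b=-5.
compute: tmp := -4 | ((abs(a) <= abs(a)) && (min(tmp, a) == (-b))): false | res := 0 | iter i=0: | res := -6 | aux := 0 | iter i=3: | aux := -8 | iter i=4: | aux := -16 | iter i=5: | aux := -24 | iter i=6: | aux := -32 | tmp := -4 | result 4
compute2: tmp := 19 | ((max(a, (-a)) <= abs(a)) && (min(tmp, a) == (-b))): false | res := 0 | iter i=0: | res := -6 | val := -3 | aux := 0 | aux := -8 | aux := -16 | aux := -24 | aux := -32 | tmp := 19 | result 19
4 != 19, so the rewrite changes behavior.
verdict: not equivalent; witness: a=-3, b=-5


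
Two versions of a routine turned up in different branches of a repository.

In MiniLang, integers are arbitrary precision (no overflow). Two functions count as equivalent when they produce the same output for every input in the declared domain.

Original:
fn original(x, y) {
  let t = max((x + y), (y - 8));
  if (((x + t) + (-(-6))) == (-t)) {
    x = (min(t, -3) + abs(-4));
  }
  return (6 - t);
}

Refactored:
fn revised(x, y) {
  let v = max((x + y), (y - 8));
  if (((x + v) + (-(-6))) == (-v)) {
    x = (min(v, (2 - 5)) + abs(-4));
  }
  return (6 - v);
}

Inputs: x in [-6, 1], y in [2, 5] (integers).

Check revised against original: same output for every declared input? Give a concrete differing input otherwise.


Differences: local variable names differ, plus constant usage differs, plus arithmetic usage differs — yet all 32 inputs agree.
verdict: equivalent


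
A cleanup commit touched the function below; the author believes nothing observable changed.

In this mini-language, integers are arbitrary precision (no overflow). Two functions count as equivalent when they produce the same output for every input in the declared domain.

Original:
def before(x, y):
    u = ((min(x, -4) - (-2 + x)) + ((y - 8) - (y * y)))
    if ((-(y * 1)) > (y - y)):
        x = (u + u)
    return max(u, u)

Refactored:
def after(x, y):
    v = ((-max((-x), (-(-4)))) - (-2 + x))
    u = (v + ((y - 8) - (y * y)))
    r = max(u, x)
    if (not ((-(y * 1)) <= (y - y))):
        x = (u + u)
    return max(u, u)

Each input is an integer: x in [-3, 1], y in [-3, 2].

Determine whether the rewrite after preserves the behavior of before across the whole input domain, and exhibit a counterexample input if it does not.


Equivalent — the differences include min/max/abs usage differs, plus boolean connective usage differs, plus statement counts differ, plus local variable names differ, plus comparison usage differs, yet no declared input distinguishes the two.
As a probe, take x=-3, y=-3: before runs u = -19; ((-(y * 1)) > (y - y)) -> true; x = -38; return -19; after runs v = 1; u = -19; r = -3; (not ((-(y * 1)) <= (y - y))) -> true; x = -38; return -19; both end at -19.
Sweeping the whole domain (30 inputs) finds no disagreement.
verdict: equivalent


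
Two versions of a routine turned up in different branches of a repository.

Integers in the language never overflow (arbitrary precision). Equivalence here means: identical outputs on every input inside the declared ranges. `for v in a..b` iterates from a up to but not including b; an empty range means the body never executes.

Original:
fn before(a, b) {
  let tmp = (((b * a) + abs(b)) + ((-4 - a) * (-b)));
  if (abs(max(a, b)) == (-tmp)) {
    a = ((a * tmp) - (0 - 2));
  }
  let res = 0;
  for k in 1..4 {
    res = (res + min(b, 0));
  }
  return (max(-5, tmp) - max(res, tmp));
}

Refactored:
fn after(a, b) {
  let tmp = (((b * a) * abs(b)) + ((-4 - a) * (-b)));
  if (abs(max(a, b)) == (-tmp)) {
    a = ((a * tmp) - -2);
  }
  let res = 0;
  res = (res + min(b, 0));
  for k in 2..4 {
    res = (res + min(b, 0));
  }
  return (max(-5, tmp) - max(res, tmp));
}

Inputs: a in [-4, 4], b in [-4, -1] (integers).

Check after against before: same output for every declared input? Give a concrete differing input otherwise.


a=0, b=-1 yields 0 from before but -1 from after.
verdict: not equivalent; witness: a=0, b=-1


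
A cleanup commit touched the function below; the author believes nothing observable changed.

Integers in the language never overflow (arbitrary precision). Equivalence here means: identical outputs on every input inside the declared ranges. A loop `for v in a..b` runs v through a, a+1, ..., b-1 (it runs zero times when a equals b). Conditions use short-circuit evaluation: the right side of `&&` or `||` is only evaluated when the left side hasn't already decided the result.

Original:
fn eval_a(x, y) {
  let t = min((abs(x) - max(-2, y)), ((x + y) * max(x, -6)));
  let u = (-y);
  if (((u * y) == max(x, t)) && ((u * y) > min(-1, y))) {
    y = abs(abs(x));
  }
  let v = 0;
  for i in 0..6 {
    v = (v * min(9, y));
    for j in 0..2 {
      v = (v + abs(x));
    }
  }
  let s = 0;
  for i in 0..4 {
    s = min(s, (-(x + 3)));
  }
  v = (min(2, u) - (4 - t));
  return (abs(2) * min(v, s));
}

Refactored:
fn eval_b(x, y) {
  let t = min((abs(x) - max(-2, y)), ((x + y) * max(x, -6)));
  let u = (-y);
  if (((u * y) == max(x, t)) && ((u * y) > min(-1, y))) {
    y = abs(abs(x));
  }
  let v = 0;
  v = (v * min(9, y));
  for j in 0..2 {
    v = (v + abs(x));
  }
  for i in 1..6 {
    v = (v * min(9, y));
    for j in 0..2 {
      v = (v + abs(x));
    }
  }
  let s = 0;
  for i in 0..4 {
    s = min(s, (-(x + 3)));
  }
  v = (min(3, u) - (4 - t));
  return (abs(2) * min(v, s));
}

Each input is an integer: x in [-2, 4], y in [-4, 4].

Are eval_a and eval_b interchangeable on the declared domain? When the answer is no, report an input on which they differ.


The rewrite breaks on x=1, y=-4, where the results are -10 and -8.
eval_a: t=-3, then u=4, then (((u * y) == max(x, t)) && ((u * y) > min(-1, y))) is false, then v=0, then (i=0), then v=0, then (j=0), then v=1, then (j=1), then v=2, then (i=1), then v=-8, then (j=0), then v=-7, then (j=1), then v=-6, then (i=2), then v=24, then (j=0), then v=25, then (j=1), then v=26, then (i=3), then v=-104, then (j=0), then v=-103, then (j=1), then v=-102, then (i=4), then v=408, then (j=0), then v=409, then (j=1), then v=410, then (i=5), then v=-1640, then (j=0), then v=-1639, then (j=1), then v=-1638, then s=0, then (i=0), then s=-4, then (i=1), then s=-4, then (i=2), then s=-4, then (i=3), then s=-4, then v=-5, then returns -10
eval_b: t=-3, then u=4, then (((u * y) == max(x, t)) && ((u * y) > min(-1, y))) is false, then v=0, then v=0, then (j=0), then v=1, then (j=1), then v=2, then (i=1), then v=-8, then (j=0), then v=-7, then (j=1), then v=-6, then (i=2), then v=24, then (j=0), then v=25, then (j=1), then v=26, then (i=3), then v=-104, then (j=0), then v=-103, then (j=1), then v=-102, then (i=4), then v=408, then (j=0), then v=409, then (j=1), then v=410, then (i=5), then v=-1640, then (j=0), then v=-1639, then (j=1), then v=-1638, then s=0, then (i=0), then s=-4, then (i=1), then s=-4, then (i=2), then s=-4, then (i=3), then s=-4, then v=-4, then returns -8
verdict: not equivalent; witness: x=1, y=-4


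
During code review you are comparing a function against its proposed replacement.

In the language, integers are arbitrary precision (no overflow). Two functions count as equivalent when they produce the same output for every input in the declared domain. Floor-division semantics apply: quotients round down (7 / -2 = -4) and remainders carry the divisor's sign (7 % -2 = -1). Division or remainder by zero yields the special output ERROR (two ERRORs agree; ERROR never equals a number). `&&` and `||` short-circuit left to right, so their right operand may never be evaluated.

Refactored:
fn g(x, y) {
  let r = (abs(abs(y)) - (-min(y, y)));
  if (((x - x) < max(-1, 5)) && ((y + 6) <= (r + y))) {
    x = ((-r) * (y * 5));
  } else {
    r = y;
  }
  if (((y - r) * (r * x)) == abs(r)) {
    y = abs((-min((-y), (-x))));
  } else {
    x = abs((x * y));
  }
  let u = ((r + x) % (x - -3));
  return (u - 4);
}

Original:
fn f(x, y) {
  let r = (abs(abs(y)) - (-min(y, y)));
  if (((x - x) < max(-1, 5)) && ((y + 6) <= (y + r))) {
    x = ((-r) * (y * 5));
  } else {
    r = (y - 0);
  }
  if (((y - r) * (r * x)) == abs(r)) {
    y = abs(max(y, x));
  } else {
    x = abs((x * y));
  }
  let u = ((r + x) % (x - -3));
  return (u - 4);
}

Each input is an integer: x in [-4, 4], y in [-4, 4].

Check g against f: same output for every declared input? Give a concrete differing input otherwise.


Behavior is preserved: although arithmetic usage differs; constant usage differs; min/max/abs usage differs, the outputs never diverge.
Spot check at x=-1, y=1 — f: r=2, then (((x - x) < max(-1, 5)) && ((y + 6) <= (y + r))) is false, then r=1, then (((y - r) * (r * x)) == abs(r)) is false, then x=1, then u=2, then returns -2. g: r=2, then (((x - x) < max(-1, 5)) && ((y + 6) <= (r + y))) is false, then r=1, then (((y - r) * (r * x)) == abs(r)) is false, then x=1, then u=2, then returns -2. Both give -2.
Checked all 81 inputs in the declared domain: the outputs agree on every one.
verdict: equivalent


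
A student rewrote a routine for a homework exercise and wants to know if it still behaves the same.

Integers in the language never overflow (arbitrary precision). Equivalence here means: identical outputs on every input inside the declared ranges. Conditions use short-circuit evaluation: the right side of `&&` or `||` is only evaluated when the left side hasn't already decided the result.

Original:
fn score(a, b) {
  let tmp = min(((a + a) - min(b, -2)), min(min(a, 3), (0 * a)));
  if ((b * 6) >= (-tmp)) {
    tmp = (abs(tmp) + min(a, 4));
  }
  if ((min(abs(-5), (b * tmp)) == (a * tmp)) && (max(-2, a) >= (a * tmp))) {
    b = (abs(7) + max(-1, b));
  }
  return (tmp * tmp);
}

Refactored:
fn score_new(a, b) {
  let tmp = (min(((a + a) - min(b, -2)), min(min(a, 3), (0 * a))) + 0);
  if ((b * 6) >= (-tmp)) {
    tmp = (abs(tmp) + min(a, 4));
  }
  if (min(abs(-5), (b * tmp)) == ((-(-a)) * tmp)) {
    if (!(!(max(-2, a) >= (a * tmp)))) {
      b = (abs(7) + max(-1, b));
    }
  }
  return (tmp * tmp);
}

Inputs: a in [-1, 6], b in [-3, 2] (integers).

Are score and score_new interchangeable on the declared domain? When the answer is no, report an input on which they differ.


Side by side, the visible changes include: arithmetic usage differs, plus statement counts differ, plus branching structure differs, plus constant usage differs, plus boolean connective usage differs.
Tracing a=2, b=2: score: tmp = 0; ((b * 6) >= (-tmp)) -> true; tmp = 2; ((min(abs(-5), (b * tmp)) == (a * tmp)) && (max(-2, a) >= (a * tmp))) -> false; return 4 | score_new: tmp = 0; ((b * 6) >= (-tmp)) -> true; tmp = 2; (min(abs(-5), (b * tmp)) == ((-(-a)) * tmp)) -> true; (!(!(max(-2, a) >= (a * tmp)))) -> false; return 4 — matching result 4.
Across all 48 domain points the two functions coincide.
verdict: equivalent


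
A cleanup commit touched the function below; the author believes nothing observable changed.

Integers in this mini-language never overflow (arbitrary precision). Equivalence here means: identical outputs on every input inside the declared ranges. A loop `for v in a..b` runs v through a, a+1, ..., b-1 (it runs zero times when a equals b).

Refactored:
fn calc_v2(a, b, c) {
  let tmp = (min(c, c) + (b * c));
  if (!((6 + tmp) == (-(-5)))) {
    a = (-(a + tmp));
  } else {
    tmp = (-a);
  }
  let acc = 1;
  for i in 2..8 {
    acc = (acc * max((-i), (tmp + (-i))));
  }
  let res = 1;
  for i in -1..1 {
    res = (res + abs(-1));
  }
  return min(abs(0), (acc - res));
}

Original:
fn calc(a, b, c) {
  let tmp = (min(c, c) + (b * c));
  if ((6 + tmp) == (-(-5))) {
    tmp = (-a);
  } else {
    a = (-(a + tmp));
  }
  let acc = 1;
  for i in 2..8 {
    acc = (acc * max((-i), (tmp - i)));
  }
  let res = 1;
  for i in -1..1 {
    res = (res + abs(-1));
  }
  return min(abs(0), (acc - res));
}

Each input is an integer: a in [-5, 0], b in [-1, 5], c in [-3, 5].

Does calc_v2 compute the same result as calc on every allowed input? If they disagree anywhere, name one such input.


Comparing the listings, the differences include: arithmetic usage differs, and boolean connective usage differs.
As a probe, take a=-5, b=2, c=3: calc runs tmp := 9 | ((6 + tmp) == (-(-5))): false | a := -4 | acc := 1 | iter i=2: | acc := 7 | iter i=3: | acc := 42 | iter i=4: | acc := 210 | iter i=5: | acc := 840 | iter i=6: | acc := 2520 | iter i=7: | acc := 5040 | res := 1 | iter i=-1: | res := 2 | iter i=0: | res := 3 | result 0; calc_v2 runs tmp := 9 | (!((6 + tmp) == (-(-5)))): true | a := -4 | acc := 1 | iter i=2: | acc := 7 | iter i=3: | acc := 42 | iter i=4: | acc := 210 | iter i=5: | acc := 840 | iter i=6: | acc := 2520 | iter i=7: | acc := 5040 | res := 1 | iter i=-1: | res := 2 | iter i=0: | res := 3 | result 0; both end at 0.
Across all 378 domain points the two functions coincide.
verdict: equivalent


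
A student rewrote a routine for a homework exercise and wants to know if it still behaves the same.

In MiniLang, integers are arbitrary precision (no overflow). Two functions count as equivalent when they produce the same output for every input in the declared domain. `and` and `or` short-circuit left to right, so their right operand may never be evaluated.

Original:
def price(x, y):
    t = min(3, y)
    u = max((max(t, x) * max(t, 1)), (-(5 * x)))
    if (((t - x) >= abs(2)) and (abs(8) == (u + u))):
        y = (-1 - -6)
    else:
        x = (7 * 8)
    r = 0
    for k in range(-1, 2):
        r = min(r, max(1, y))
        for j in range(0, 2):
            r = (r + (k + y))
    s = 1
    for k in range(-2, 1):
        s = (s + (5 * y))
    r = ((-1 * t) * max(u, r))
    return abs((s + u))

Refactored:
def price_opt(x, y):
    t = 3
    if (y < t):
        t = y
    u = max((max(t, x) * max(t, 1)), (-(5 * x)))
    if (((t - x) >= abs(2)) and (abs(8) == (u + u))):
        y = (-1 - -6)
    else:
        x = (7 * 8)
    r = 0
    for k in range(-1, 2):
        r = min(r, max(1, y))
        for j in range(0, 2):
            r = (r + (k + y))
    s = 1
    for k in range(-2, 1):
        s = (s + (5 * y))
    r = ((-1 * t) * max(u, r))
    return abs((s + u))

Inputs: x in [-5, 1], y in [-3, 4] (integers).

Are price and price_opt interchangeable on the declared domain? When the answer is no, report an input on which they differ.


Although min/max/abs usage differs, plus statement counts differ, plus branching structure differs, plus comparison usage differs, 56/56 inputs agree.
verdict: equivalent


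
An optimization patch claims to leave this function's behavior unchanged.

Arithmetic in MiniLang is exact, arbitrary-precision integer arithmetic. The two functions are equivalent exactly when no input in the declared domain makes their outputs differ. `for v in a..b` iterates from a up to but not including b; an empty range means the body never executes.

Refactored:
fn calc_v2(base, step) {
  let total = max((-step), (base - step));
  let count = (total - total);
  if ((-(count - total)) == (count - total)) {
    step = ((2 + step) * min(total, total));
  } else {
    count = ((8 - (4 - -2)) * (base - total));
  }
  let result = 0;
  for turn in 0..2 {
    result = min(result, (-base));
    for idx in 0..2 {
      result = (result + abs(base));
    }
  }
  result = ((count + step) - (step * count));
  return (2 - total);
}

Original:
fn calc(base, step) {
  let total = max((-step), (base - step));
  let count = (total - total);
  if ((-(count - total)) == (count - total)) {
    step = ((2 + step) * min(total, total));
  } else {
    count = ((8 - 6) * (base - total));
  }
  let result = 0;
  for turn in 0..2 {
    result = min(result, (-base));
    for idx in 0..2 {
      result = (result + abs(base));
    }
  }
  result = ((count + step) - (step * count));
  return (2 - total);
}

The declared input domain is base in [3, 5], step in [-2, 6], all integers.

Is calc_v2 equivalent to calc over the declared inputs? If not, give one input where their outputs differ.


The two are interchangeable: constant usage differs, arithmetic usage differs, and every declared input agrees.
Tracing base=4, step=-2: calc: total := 6 | count := 0 | ((-(count - total)) == (count - total)): false | count := -4 | result := 0 | iter turn=0: | result := -4 | iter idx=0: | result := 0 | iter idx=1: | result := 4 | iter turn=1: | result := -4 | iter idx=0: | result := 0 | iter idx=1: | result := 4 | result := -14 | result -4 | calc_v2: total := 6 | count := 0 | ((-(count - total)) == (count - total)): false | count := -4 | result := 0 | iter turn=0: | result := -4 | iter idx=0: | result := 0 | iter idx=1: | result := 4 | iter turn=1: | result := -4 | iter idx=0: | result := 0 | iter idx=1: | result := 4 | result := -14 | result -4 — matching result -4.
Sweeping the whole domain (27 inputs) finds no disagreement.
verdict: equivalent
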